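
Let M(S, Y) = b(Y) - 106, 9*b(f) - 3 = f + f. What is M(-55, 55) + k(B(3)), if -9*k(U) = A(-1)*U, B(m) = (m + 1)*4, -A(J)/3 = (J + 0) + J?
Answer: -937/9 ≈ -104.11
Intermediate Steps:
b(f) = ⅓ + 2*f/9 (b(f) = ⅓ + (f + f)/9 = ⅓ + (2*f)/9 = ⅓ + 2*f/9)
A(J) = -6*J (A(J) = -3*((J + 0) + J) = -3*(J + J) = -6*J)
M(S, Y) = -317/3 + 2*Y/9 (M(S, Y) = (⅓ + 2*Y/9) - 106 = -317/3 + 2*Y/9)
B(m) = 4 + 4*m (B(m) = (1 + m)*4 = 4 + 4*m)
k(U) = -2*U/3 (k(U) = -(-6*(-1))*U/9 = -2*U/3)
M(-55, 55) + k(B(3)) = (-317/3 + (2/9)*55) - 2*(4 + 4*3)/3 = (-317/3 + 110/9) - 2*(4 + 12)/3 = -841/9 - ⅔*16 = -841/9 - 32/3 = -937/9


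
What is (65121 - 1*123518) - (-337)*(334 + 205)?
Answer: 123246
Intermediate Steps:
(65121 - 1*123518) - (-337)*(334 + 205) = (65121 - 123518) - (-337)*539 = -58397 - 1*(-181643) = -58397 + 181643 = 123246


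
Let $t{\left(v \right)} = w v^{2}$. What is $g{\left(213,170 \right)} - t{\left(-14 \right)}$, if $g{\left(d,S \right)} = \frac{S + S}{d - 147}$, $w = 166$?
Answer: $- \frac{1073518}{33} \approx -32531.0$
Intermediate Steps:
$t{\left(v \right)} = 166 v^{2}$
$g{\left(d,S \right)} = \frac{2 S}{-147 + d}$
$g{\left(213,170 \right)} - t{\left(-14 \right)} = 2 \cdot 170 \frac{1}{-147 + 213} - 166 \left(-14\right)^{2} = 2 \cdot 170 \cdot \frac{1}{66} - 166 \cdot 196 = 2 \cdot 170 \cdot \frac{1}{66} - 32536 = \frac{170}{33} - 32536 = - \frac{1073518}{33}$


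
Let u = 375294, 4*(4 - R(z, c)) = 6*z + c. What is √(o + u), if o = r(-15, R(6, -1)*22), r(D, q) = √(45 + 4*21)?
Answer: √(375294 + √129) ≈ 612.62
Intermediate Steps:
R(z, c) = 4 - 3*z/2 - c/4 (R(z, c) = 4 - (6*z + c)/4 = 4 - (c + 6*z)/4 = 4 + (-3*z/2 - c/4) = 4 - 3*z/2 - c/4)
r(D, q) = √129 (r(D, q) = √(45 + 84) = √129)
o = √129 ≈ 11.358
√(o + u) = √(√129 + 375294) = √(375294 + √129)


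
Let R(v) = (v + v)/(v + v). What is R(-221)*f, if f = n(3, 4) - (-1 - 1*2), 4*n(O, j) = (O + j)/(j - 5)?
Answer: 5/4 ≈ 1.2500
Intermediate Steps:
R(v) = 1 (R(v) = (2*v)/((2*v)) = (2*v)*(1/(2*v)) = 1)
n(O, j) = (O + j)/(4*(-5 + j)) (n(O, j) = ((O + j)/(j - 5))/4 = ((O + j)/(-5 + j))/4 = (O + j)/(4*(-5 + j)))
f = 5/4 (f = (3 + 4)/(4*(-5 + 4)) - (-1 - 1*2) = (¼)*7/(-1) - (-1 - 2) = (¼)*(-1)*7 - 1*(-3) = -7/4 + 3 = 5/4 ≈ 1.2500)
R(-221)*f = 1*(5/4) = 5/4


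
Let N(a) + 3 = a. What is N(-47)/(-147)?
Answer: 50/147 ≈ 0.34014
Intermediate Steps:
N(a) = -3 + a
N(-47)/(-147) = (-3 - 47)/(-147) = -1/147*(-50) = 50/147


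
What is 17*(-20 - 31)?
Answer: -867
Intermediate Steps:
17*(-20 - 31) = 17*(-51) = -867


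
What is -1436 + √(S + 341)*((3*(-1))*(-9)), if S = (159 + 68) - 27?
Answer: -1436 + 27*√541 ≈ -808.00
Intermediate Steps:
S = 200 (S = 227 - 27 = 200)
-1436 + √(S + 341)*((3*(-1))*(-9)) = -1436 + √(200 + 341)*((3*(-1))*(-9)) = -1436 + √541*(-3*(-9)) = -1436 + √541*27 = -1436 + 27*√541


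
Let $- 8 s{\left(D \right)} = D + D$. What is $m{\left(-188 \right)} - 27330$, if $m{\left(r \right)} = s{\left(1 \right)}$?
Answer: $- \frac{109321}{4} \approx -27330.0$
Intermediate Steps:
$s{\left(D \right)} = - \frac{D}{4}$ ($s{\left(D \right)} = - \frac{D + D}{8} = - \frac{2 D}{8} = - \frac{D}{4}$)
$m{\left(r \right)} = - \frac{1}{4}$ ($m{\left(r \right)} = \left(- \frac{1}{4}\right) 1 = - \frac{1}{4}$)
$m{\left(-188 \right)} - 27330 = - \frac{1}{4} - 27330 = - \frac{109321}{4}$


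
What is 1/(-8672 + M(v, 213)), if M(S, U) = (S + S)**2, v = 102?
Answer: 1/32944 ≈ 3.0355e-5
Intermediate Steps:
M(S, U) = 4*S**2 (M(S, U) = (2*S)**2 = 4*S**2)
1/(-8672 + M(v, 213)) = 1/(-8672 + 4*102**2) = 1/(-8672 + 4*10404) = 1/(-8672 + 41616) = 1/32944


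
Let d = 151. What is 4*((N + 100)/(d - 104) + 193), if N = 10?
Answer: 36724/47 ≈ 781.36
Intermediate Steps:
4*((N + 100)/(d - 104) + 193) = 4*((10 + 100)/(151 - 104) + 193) = 4*(110/47 + 193) = 4*(9181/47) = 36724/47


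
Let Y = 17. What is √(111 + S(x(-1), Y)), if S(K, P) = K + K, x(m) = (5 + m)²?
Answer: √143 ≈ 11.958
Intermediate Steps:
S(K, P) = 2*K
√(111 + S(x(-1), Y)) = √(111 + 2*(5 - 1)²) = √(111 + 2*4²) = √(111 + 2*16) = √(111 + 32) = √143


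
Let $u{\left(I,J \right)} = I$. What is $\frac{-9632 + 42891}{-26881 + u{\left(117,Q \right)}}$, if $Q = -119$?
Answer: $- \frac{33259}{26764} \approx -1.2427$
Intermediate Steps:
$\frac{-9632 + 42891}{-26881 + u{\left(117,Q \right)}} = \frac{-9632 + 42891}{-26881 + 117} = \frac{33259}{-26764} = 33259 \left(- \frac{1}{26764}\right) = - \frac{33259}{26764}$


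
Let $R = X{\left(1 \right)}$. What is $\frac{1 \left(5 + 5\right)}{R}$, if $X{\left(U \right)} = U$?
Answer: $10$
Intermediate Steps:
$R = 1$
$\frac{1 \left(5 + 5\right)}{R} = \frac{1 \left(5 + 5\right)}{1} = 1 \cdot 1 \cdot 10 = 1 \cdot 10 = 10$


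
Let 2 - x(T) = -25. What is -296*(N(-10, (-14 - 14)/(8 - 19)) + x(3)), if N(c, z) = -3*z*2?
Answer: -38184/11 ≈ -3471.3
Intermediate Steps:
x(T) = 27 (x(T) = 2 - 1*(-25) = 2 + 25 = 27)
N(c, z) = -6*z
-296*(N(-10, (-14 - 14)/(8 - 19)) + x(3)) = -296*(-6*(-14 - 14)/(8 - 19) + 27) = -296*(-(-168)/(-11) + 27) = -296*(-(-168)*(-1)/11 + 27) = -296*(-6*28/11 + 27) = -296*(-168/11 + 27) = -296*129/11 = -38184/11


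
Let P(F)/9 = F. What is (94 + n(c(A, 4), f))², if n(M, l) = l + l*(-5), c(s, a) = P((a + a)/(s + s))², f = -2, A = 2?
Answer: 10404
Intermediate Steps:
P(F) = 9*F
c(s, a) = 81*a²/s² (c(s, a) = (9*((a + a)/(s + s)))² = (9*((2*a)/((2*s))))² = (9*((2*a)*(1/(2*s))))² = (9*(a/s))² = (9*a/s)² = 81*a²/s²)
n(M, l) = -4*l (n(M, l) = l - 5*l = -4*l)
(94 + n(c(A, 4), f))² = (94 - 4*(-2))² = (94 + 8)² = 102² = 10404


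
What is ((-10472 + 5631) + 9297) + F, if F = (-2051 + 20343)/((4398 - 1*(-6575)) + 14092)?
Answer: 111707932/25065 ≈ 4456.7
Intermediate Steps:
F = 18292/25065 (F = 18292/((4398 + 6575) + 14092) = 18292/(10973 + 14092) = 18292/25065 ≈ 0.72978)
((-10472 + 5631) + 9297) + F = ((-10472 + 5631) + 9297) + 18292/25065 = (-4841 + 9297) + 18292/25065 = 4456 + 18292/25065 = 111707932/25065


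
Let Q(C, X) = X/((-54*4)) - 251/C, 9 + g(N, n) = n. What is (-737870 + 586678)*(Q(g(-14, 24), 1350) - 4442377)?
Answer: 10074830074202/15 ≈ 6.7165e+11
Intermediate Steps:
g(N, n) = -9 + n
Q(C, X) = -251/C - X/216 (Q(C, X) = X/(-216) - 251/C = X*(-1/216) - 251/C = -X/216 - 251/C = -251/C - X/216)
(-737870 + 586678)*(Q(g(-14, 24), 1350) - 4442377) = (-737870 + 586678)*((-251/(-9 + 24) - 1/216*1350) - 4442377) = -151192*((-251/15 - 25/4) - 4442377) = -151192*(-1379/60 - 4442377) = -151192*(-266543999/60) = 10074830074202/15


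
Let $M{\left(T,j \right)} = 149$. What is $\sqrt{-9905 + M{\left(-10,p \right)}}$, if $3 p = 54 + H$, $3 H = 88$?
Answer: $6 i \sqrt{271} \approx 98.772 i$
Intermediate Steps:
$H = \frac{88}{3}$ ($H = \frac{1}{3} \cdot 88 = \frac{88}{3} \approx 29.333$)
$p = \frac{250}{9}$ ($p = \frac{54 + \frac{88}{3}}{3} = \frac{1}{3} \cdot \frac{250}{3} = \frac{250}{9} \approx 27.778$)
$\sqrt{-9905 + M{\left(-10,p \right)}} = \sqrt{-9905 + 149} = \sqrt{-9756} = 6 i \sqrt{271}$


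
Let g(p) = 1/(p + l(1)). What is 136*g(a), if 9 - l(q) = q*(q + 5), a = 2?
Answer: 136/5 ≈ 27.200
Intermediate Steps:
l(q) = 9 - q*(5 + q) (l(q) = 9 - q*(q + 5) = 9 - q*(5 + q))
g(p) = 1/(3 + p) (g(p) = 1/(p + (9 - 1*1² - 5*1)) = 1/(p + (9 - 1*1 - 5)) = 1/(p + (9 - 1 - 5)) = 1/(p + 3) = 1/(3 + p))
136*g(a) = 136/(3 + 2) = 136/5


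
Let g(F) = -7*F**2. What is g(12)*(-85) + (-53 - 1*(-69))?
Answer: 85696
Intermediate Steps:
g(12)*(-85) + (-53 - 1*(-69)) = -7*12**2*(-85) + (-53 - 1*(-69)) = -7*144*(-85) + (-53 + 69) = -1008*(-85) + 16 = 85680 + 16 = 85696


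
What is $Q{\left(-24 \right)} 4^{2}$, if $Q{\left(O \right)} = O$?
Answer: $-384$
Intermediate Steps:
$Q{\left(-24 \right)} 4^{2} = - 24 \cdot 4^{2} = \left(-24\right) 16 = -384$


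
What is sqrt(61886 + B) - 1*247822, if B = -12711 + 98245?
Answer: -247822 + 18*sqrt(455) ≈ -2.4744e+5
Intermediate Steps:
B = 85534
sqrt(61886 + B) - 1*247822 = sqrt(61886 + 85534) - 1*247822 = sqrt(147420) - 247822 = 18*sqrt(455) - 247822 = -247822 + 18*sqrt(455)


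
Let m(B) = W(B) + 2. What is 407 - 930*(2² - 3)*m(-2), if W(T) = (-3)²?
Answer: -9823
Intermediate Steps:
W(T) = 9
m(B) = 11 (m(B) = 9 + 2 = 11)
407 - 930*(2² - 3)*m(-2) = 407 - 930*(2² - 3)*11 = 407 - 930*(4 - 3)*11 = 407 - 930*11 = 407 - 10230 = -9823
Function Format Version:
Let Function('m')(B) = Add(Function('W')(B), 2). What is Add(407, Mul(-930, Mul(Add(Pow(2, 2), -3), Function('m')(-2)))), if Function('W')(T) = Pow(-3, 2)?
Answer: -9823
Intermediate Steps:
Function('W')(T) = 9
Function('m')(B) = 11 (Function('m')(B) = Add(9, 2) = 11)
Add(407, Mul(-930, Mul(Add(Pow(2, 2), -3), Function('m')(-2)))) = Add(407, Mul(-930, Mul(Add(Pow(2, 2), -3), 11))) = Add(407, Mul(-930, Mul(Add(4, -3), 11))) = Add(407, Mul(-930, Mul(1, 11))) = Add(407, Mul(-930, 11)) = Add(407, -10230) = -9823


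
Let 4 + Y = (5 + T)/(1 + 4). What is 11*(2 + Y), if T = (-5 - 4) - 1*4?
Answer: -198/5 ≈ -39.600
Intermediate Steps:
T = -13 (T = -9 - 4 = -13)
Y = -28/5 (Y = -4 + (5 - 13)/(1 + 4) = -4 - 8/5 = -28/5 ≈ -5.6000)
11*(2 + Y) = 11*(2 - 28/5) = 11*(-18/5) = -198/5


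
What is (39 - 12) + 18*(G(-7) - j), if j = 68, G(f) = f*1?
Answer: -1323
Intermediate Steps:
G(f) = f
(39 - 12) + 18*(G(-7) - j) = (39 - 12) + 18*(-7 - 1*68) = 27 + 18*(-7 - 68) = 27 + 18*(-75) = 27 - 1350 = -1323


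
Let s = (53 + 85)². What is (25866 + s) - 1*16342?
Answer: 28568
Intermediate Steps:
s = 19044 (s = 138² = 19044)
(25866 + s) - 1*16342 = (25866 + 19044) - 1*16342 = 44910 - 16342 = 28568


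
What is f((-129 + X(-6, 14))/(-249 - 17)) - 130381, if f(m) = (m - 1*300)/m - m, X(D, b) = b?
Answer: -801912845/6118 ≈ -1.3107e+5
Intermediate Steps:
f(m) = -m + (-300 + m)/m (f(m) = (m - 300)/m - m = (-300 + m)/m - m = -m + (-300 + m)/m)
f((-129 + X(-6, 14))/(-249 - 17)) - 130381 = (1 - (-129 + 14)/(-249 - 17) - 300*(-249 - 17)/(-129 + 14)) - 130381 = (1 - (-115)/(-266) - 300/((-115/(-266)))) - 130381 = (1 - (-115)*(-1)/266 - 300/((-115*(-1/266)))) - 130381 = (1 - 1*115/266 - 300/115/266) - 130381 = (1 - 115/266 - 300*266/115) - 130381 = (1 - 115/266 - 15960/23) - 130381 = -4241887/6118 - 130381 = -801912845/6118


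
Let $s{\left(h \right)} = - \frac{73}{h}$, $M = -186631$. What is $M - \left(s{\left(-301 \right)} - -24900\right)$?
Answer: $- \frac{63670904}{301} \approx -2.1153 \cdot 10^{5}$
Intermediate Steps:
$M - \left(s{\left(-301 \right)} - -24900\right) = -186631 - \left(- \frac{73}{-301} - -24900\right) = -186631 - \left(\left(-73\right) \left(- \frac{1}{301}\right) + 24900\right) = -186631 - \left(\frac{73}{301} + 24900\right) = -186631 - \frac{7494973}{301} = - \frac{63670904}{301}$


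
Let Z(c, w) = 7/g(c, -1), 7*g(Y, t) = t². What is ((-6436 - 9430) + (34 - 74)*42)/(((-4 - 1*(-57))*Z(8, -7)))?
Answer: -17546/2597 ≈ -6.7563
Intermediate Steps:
g(Y, t) = t²/7
Z(c, w) = 49 (Z(c, w) = 7/(((⅐)*(-1)²)) = 7/(((⅐)*1)) = 7/(⅐) = 7*7 = 49)
((-6436 - 9430) + (34 - 74)*42)/(((-4 - 1*(-57))*Z(8, -7))) = ((-6436 - 9430) + (34 - 74)*42)/(((-4 - 1*(-57))*49)) = (-15866 - 40*42)/(((-4 + 57)*49)) = (-15866 - 1680)/((53*49)) = -17546/2597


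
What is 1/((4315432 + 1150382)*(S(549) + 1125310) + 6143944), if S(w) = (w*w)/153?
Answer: 17/104745646681874 ≈ 1.6230e-13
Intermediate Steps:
S(w) = w²/153 (S(w) = w²*(1/153) = w²/153)
1/((4315432 + 1150382)*(S(549) + 1125310) + 6143944) = 1/((4315432 + 1150382)*((1/153)*549² + 1125310) + 6143944) = 1/(5465814*((1/153)*301401 + 1125310) + 6143944) = 1/(5465814*(33489/17 + 1125310) + 6143944) = 1/(5465814*(19163759/17) + 6143944) = 1/(104745542234826/17 + 6143944) = 1/(104745646681874/17) = 17/104745646681874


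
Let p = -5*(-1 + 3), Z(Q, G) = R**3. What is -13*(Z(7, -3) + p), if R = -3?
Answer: 481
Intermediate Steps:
Z(Q, G) = -27 (Z(Q, G) = (-3)**3 = -27)
p = -10 (p = -5*2 = -10)
-13*(Z(7, -3) + p) = -13*(-27 - 10) = -13*(-37) = 481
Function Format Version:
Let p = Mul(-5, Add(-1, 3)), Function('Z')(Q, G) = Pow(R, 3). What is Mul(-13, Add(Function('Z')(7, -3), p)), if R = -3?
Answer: 481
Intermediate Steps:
Function('Z')(Q, G) = -27 (Function('Z')(Q, G) = Pow(-3, 3) = -27)
p = -10 (p = Mul(-5, 2) = -10)
Mul(-13, Add(Function('Z')(7, -3), p)) = Mul(-13, Add(-27, -10)) = Mul(-13, -37) = 481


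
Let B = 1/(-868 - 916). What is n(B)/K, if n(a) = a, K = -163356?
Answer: 1/291427104 ≈ 3.4314e-9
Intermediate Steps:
B = -1/1784 (B = 1/(-1784) = -1/1784 ≈ -0.00056054)
n(B)/K = -1/1784/(-163356) = -1/1784*(-1/163356) = 1/291427104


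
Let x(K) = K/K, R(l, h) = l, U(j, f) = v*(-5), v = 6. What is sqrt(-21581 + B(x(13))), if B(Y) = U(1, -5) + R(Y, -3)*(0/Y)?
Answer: I*sqrt(21611) ≈ 147.01*I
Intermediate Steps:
U(j, f) = -30 (U(j, f) = 6*(-5) = -30)
x(K) = 1
B(Y) = -30 (B(Y) = -30 + Y*(0/Y) = -30 + Y*0 = -30 + 0 = -30)
sqrt(-21581 + B(x(13))) = sqrt(-21581 - 30) = sqrt(-21611) = I*sqrt(21611)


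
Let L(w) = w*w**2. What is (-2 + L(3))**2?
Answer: 625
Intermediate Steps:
L(w) = w**3
(-2 + L(3))**2 = (-2 + 3**3)**2 = (-2 + 27)**2 = 25**2 = 625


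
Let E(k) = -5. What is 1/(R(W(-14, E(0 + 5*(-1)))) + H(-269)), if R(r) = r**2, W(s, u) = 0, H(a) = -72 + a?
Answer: -1/341 ≈ -0.0029326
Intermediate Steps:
1/(R(W(-14, E(0 + 5*(-1)))) + H(-269)) = 1/(0**2 + (-72 - 269)) = 1/(0 - 341) = 1/(-341) = -1/341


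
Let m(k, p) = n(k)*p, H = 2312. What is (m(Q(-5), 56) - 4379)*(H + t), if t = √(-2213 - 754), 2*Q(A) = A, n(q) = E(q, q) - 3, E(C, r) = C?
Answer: -10836344 - 4687*I*√2967 ≈ -1.0836e+7 - 2.553e+5*I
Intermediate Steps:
n(q) = -3 + q (n(q) = q - 3 = -3 + q)
Q(A) = A/2
m(k, p) = p*(-3 + k) (m(k, p) = (-3 + k)*p = p*(-3 + k))
t = I*√2967 (t = √(-2967) = I*√2967 ≈ 54.47*I)
(m(Q(-5), 56) - 4379)*(H + t) = (56*(-3 + (½)*(-5)) - 4379)*(2312 + I*√2967) = (56*(-3 - 5/2) - 4379)*(2312 + I*√2967) = (56*(-11/2) - 4379)*(2312 + I*√2967) = (-308 - 4379)*(2312 + I*√2967) = -4687*(2312 + I*√2967) = -10836344 - 4687*I*√2967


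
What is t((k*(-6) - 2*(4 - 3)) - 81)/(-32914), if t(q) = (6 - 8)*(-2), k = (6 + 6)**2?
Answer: -2/16457 ≈ -0.00012153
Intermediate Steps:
k = 144 (k = 12**2 = 144)
t(q) = 4 (t(q) = -2*(-2) = 4)
t((k*(-6) - 2*(4 - 3)) - 81)/(-32914) = 4/(-32914) = 4*(-1/32914) = -2/16457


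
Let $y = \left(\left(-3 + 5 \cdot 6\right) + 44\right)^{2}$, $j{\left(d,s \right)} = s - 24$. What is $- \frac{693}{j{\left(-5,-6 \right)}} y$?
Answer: $\frac{1164471}{10} \approx 1.1645 \cdot 10^{5}$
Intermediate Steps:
$j{\left(d,s \right)} = -24 + s$
$y = 5041$ ($y = \left(\left(-3 + 30\right) + 44\right)^{2} = \left(27 + 44\right)^{2} = 71^{2} = 5041$)
$- \frac{693}{j{\left(-5,-6 \right)}} y = - \frac{693}{-24 - 6} \cdot 5041 = - \frac{693}{-30} \cdot 5041 = \left(-693\right) \left(- \frac{1}{30}\right) 5041 = \frac{231}{10} \cdot 5041 = \frac{1164471}{10}$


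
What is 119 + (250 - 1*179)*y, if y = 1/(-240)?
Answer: 28489/240 ≈ 118.70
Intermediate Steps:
y = -1/240 ≈ -0.0041667
119 + (250 - 1*179)*y = 119 + (250 - 1*179)*(-1/240) = 119 + (250 - 179)*(-1/240) = 119 + 71*(-1/240) = 119 - 71/240 = 28489/240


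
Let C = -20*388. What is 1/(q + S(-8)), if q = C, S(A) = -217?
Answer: -1/7977 ≈ -0.00012536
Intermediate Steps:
C = -7760
q = -7760
1/(q + S(-8)) = 1/(-7760 - 217) = 1/(-7977) = -1/7977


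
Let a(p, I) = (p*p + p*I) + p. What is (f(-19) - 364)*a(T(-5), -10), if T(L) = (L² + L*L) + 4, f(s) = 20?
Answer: -835920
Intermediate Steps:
T(L) = 4 + 2*L² (T(L) = (L² + L²) + 4 = 2*L² + 4 = 4 + 2*L²)
a(p, I) = p + p² + I*p (a(p, I) = (p² + I*p) + p = p + p² + I*p)
(f(-19) - 364)*a(T(-5), -10) = (20 - 364)*((4 + 2*(-5)²)*(1 - 10 + (4 + 2*(-5)²))) = -344*(4 + 2*25)*(1 - 10 + (4 + 2*25)) = -344*(4 + 50)*(1 - 10 + (4 + 50)) = -18576*(1 - 10 + 54) = -18576*45 = -344*2430 = -835920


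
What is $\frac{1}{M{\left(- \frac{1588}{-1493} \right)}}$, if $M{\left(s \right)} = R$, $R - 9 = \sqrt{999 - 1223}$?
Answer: $\frac{9}{305} - \frac{4 i \sqrt{14}}{305} \approx 0.029508 - 0.049071 i$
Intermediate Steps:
$R = 9 + 4 i \sqrt{14}$ ($R = 9 + \sqrt{999 - 1223} = 9 + \sqrt{-224} = 9 + 4 i \sqrt{14} \approx 9.0 + 14.967 i$)
$M{\left(s \right)} = 9 + 4 i \sqrt{14}$
$\frac{1}{M{\left(- \frac{1588}{-1493} \right)}} = \frac{1}{9 + 4 i \sqrt{14}}$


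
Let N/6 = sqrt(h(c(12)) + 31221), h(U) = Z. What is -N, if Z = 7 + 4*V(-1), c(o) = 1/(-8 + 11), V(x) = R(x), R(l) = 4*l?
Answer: -612*sqrt(3) ≈ -1060.0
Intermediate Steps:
V(x) = 4*x
c(o) = 1/3
Z = -9 (Z = 7 + 4*(4*(-1)) = 7 + 4*(-4) = 7 - 16 = -9)
h(U) = -9
N = 612*sqrt(3) (N = 6*sqrt(-9 + 31221) = 6*sqrt(31212) = 6*(102*sqrt(3)) = 612*sqrt(3) ≈ 1060.0)
-N = -612*sqrt(3)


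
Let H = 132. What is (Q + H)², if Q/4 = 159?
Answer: 589824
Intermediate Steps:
Q = 636 (Q = 4*159 = 636)
(Q + H)² = (636 + 132)² = 768² = 589824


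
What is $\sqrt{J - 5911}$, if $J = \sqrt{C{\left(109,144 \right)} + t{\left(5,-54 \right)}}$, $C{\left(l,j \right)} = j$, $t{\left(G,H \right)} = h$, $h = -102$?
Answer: $\sqrt{-5911 + \sqrt{42}} \approx 76.841 i$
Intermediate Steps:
$t{\left(G,H \right)} = -102$
$J = \sqrt{42}$ ($J = \sqrt{144 - 102} = \sqrt{42} \approx 6.4807$)
$\sqrt{J - 5911} = \sqrt{\sqrt{42} - 5911} = \sqrt{-5911 + \sqrt{42}}$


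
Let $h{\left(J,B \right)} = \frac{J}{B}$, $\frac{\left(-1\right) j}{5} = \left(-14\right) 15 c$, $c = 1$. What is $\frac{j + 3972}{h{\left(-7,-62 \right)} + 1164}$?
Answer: $\frac{311364}{72175} \approx 4.314$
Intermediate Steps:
$j = 1050$ ($j = - 5 \left(-14\right) 15 \cdot 1 = - 5 \left(\left(-210\right) 1\right) = \left(-5\right) \left(-210\right) = 1050$)
$\frac{j + 3972}{h{\left(-7,-62 \right)} + 1164} = \frac{1050 + 3972}{- \frac{7}{-62} + 1164} = \frac{5022}{\left(-7\right) \left(- \frac{1}{62}\right) + 1164} = \frac{5022}{\frac{7}{62} + 1164} = \frac{5022}{\frac{72175}{62}} = 5022 \cdot \frac{62}{72175} = \frac{311364}{72175}$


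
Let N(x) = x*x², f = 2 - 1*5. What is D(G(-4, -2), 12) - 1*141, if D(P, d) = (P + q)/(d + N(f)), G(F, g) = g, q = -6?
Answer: -2107/15 ≈ -140.47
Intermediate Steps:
f = -3 (f = 2 - 5 = -3)
N(x) = x³
D(P, d) = (-6 + P)/(-27 + d) (D(P, d) = (P - 6)/(d + (-3)³) = (-6 + P)/(d - 27) = (-6 + P)/(-27 + d))
D(G(-4, -2), 12) - 1*141 = (-6 - 2)/(-27 + 12) - 1*141 = -8/(-15) - 141 = -1/15*(-8) - 141 = 8/15 - 141 = -2107/15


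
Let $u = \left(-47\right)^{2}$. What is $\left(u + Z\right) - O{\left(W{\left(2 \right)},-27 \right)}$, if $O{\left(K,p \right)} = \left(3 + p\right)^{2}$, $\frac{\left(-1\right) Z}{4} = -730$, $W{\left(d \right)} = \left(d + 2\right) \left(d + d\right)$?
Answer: $4553$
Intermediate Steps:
$W{\left(d \right)} = 2 d \left(2 + d\right)$ ($W{\left(d \right)} = \left(2 + d\right) 2 d = 2 d \left(2 + d\right)$)
$Z = 2920$ ($Z = \left(-4\right) \left(-730\right) = 2920$)
$u = 2209$
$\left(u + Z\right) - O{\left(W{\left(2 \right)},-27 \right)} = \left(2209 + 2920\right) - \left(3 - 27\right)^{2} = 5129 - \left(-24\right)^{2} = 5129 - 576 = 4553$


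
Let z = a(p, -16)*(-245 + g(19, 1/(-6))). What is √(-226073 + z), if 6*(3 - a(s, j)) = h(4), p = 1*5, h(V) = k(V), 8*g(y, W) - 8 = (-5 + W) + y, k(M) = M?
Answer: I*√32635915/12 ≈ 476.07*I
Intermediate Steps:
g(y, W) = 3/8 + W/8 + y/8 (g(y, W) = 1 + ((-5 + W) + y)/8 = 1 + (-5 + W + y)/8 = 1 + (-5/8 + W/8 + y/8) = 3/8 + W/8 + y/8)
h(V) = V
p = 5
a(s, j) = 7/3 (a(s, j) = 3 - ⅙*4 = 3 - ⅔ = 7/3)
z = -81403/144 (z = 7*(-245 + (3/8 + (⅛)/(-6) + (⅛)*19))/3 = 7*(-245 + (3/8 + (⅛)*(-⅙) + 19/8))/3 = 7*(-245 + (3/8 - 1/48 + 19/8))/3 = 7*(-245 + 131/48)/3 = (7/3)*(-11629/48) = -81403/144 ≈ -565.30)
√(-226073 + z) = √(-226073 - 81403/144) = √(-32635915/144) = I*√32635915/12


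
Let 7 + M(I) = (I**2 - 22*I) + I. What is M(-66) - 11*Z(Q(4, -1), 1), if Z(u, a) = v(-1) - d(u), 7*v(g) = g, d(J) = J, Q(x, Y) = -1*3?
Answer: 39925/7 ≈ 5703.6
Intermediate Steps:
Q(x, Y) = -3
v(g) = g/7
M(I) = -7 + I**2 - 21*I (M(I) = -7 + ((I**2 - 22*I) + I) = -7 + (I**2 - 21*I) = -7 + I**2 - 21*I)
Z(u, a) = -1/7 - u (Z(u, a) = (1/7)*(-1) - u = -1/7 - u)
M(-66) - 11*Z(Q(4, -1), 1) = (-7 + (-66)**2 - 21*(-66)) - 11*(-1/7 - 1*(-3)) = (-7 + 4356 + 1386) - 11*(-1/7 + 3) = 5735 - 11*20/7 = 5735 - 1*220/7 = 5735 - 220/7 = 39925/7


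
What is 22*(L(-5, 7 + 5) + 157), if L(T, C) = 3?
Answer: 3520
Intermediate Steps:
22*(L(-5, 7 + 5) + 157) = 22*(3 + 157) = 22*160 = 3520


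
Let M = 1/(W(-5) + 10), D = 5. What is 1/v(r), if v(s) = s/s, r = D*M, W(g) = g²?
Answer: 1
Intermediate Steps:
M = 1/35 (M = 1/((-5)² + 10) = 1/(25 + 10) = 1/35 ≈ 0.028571)
r = ⅐ (r = 5*(1/35) = ⅐ ≈ 0.14286)
v(s) = 1
1/v(r) = 1/1 = 1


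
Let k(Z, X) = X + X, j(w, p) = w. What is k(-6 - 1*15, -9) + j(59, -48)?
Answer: 41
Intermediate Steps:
k(Z, X) = 2*X
k(-6 - 1*15, -9) + j(59, -48) = 2*(-9) + 59 = -18 + 59 = 41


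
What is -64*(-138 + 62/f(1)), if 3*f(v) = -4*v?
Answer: 11808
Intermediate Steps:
f(v) = -4*v/3 (f(v) = (-4*v)/3 = -4*v/3)
-64*(-138 + 62/f(1)) = -64*(-138 + 62/((-4/3*1))) = -64*(-138 + 62/(-4/3)) = -64*(-138 + 62*(-¾)) = -64*(-138 - 93/2) = -64*(-369/2) = 11808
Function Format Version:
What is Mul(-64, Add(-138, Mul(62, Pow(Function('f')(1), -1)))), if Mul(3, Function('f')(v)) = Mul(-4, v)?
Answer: 11808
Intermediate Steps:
Function('f')(v) = Mul(Rational(-4, 3), v) (Function('f')(v) = Mul(Rational(1, 3), Mul(-4, v)) = Mul(Rational(-4, 3), v))
Mul(-64, Add(-138, Mul(62, Pow(Function('f')(1), -1)))) = Mul(-64, Add(-138, Mul(62, Pow(Mul(Rational(-4, 3), 1), -1)))) = Mul(-64, Add(-138, Mul(62, Pow(Rational(-4, 3), -1)))) = Mul(-64, Add(-138, Mul(62, Rational(-3, 4)))) = Mul(-64, Add(-138, Rational(-93, 2))) = Mul(-64, Rational(-369, 2)) = 11808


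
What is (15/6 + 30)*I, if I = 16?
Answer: 520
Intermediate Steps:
(15/6 + 30)*I = (15/6 + 30)*16 = (15*(1/6) + 30)*16 = (5/2 + 30)*16 = (65/2)*16 = 520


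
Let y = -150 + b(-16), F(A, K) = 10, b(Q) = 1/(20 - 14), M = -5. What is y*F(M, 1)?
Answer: -4495/3 ≈ -1498.3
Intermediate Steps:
b(Q) = ⅙ (b(Q) = 1/6 = ⅙)
y = -899/6 (y = -150 + ⅙ = -899/6 ≈ -149.83)
y*F(M, 1) = -899/6*10 = -4495/3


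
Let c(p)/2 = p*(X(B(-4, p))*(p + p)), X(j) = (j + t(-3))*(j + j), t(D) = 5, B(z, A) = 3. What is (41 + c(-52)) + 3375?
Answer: 522584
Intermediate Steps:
X(j) = 2*j*(5 + j) (X(j) = (j + 5)*(j + j) = (5 + j)*(2*j) = 2*j*(5 + j))
c(p) = 192*p² (c(p) = 2*(p*((2*3*(5 + 3))*(p + p))) = 2*(p*((2*3*8)*(2*p))) = 2*(p*(48*(2*p))) = 2*(p*(96*p)) = 2*(96*p²) = 192*p²)
(41 + c(-52)) + 3375 = (41 + 192*(-52)²) + 3375 = (41 + 192*2704) + 3375 = (41 + 519168) + 3375 = 519209 + 3375 = 522584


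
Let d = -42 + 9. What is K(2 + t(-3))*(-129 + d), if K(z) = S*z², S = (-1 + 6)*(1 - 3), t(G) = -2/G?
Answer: 11520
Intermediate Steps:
S = -10 (S = 5*(-2) = -10)
d = -33
K(z) = -10*z²
K(2 + t(-3))*(-129 + d) = (-10*(2 - 2/(-3))²)*(-129 - 33) = -10*(2 - 2*(-⅓))²*(-162) = -10*(2 + ⅔)²*(-162) = -10*(8/3)²*(-162) = -10*64/9*(-162) = -640/9*(-162) = 11520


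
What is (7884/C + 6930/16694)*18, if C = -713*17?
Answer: -25208982/5951411 ≈ -4.2358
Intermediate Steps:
C = -12121
(7884/C + 6930/16694)*18 = (7884/(-12121) + 6930/16694)*18 = (7884*(-1/12121) + 6930*(1/16694))*18 = (-7884/12121 + 3465/8347)*18 = -1400499/5951411*18 = -25208982/5951411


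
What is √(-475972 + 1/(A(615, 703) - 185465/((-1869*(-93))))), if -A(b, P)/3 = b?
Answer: I*√1000149102722168651590/45839690 ≈ 689.91*I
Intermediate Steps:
A(b, P) = -3*b
√(-475972 + 1/(A(615, 703) - 185465/((-1869*(-93))))) = √(-475972 + 1/(-3*615 - 185465/((-1869*(-93))))) = √(-475972 + 1/(-1845 - 185465/173817)) = √(-475972 + 1/(-1845 - 185465*1/173817)) = √(-475972 + 1/(-1845 - 26495/24831)) = √(-475972 + 1/(-45839690/24831)) = √(-475972 - 24831/45839690) = √(-21818408953511/45839690) = I*√1000149102722168651590/45839690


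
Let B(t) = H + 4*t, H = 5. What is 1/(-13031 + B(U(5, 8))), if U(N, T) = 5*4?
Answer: -1/12946 ≈ -7.7244e-5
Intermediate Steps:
U(N, T) = 20
B(t) = 5 + 4*t
1/(-13031 + B(U(5, 8))) = 1/(-13031 + (5 + 4*20)) = 1/(-13031 + (5 + 80)) = 1/(-13031 + 85) = 1/(-12946) = -1/12946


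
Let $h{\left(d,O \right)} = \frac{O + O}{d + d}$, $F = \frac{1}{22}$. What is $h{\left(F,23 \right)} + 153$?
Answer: $659$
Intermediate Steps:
$F = \frac{1}{22} \approx 0.045455$
$h{\left(d,O \right)} = \frac{O}{d}$ ($h{\left(d,O \right)} = \frac{2 O}{2 d} = 2 O \frac{1}{2 d} = \frac{O}{d}$)
$h{\left(F,23 \right)} + 153 = 23 \frac{1}{\frac{1}{22}} + 153 = 23 \cdot 22 + 153 = 506 + 153 = 659$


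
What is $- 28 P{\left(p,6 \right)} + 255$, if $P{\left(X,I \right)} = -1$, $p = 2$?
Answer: $283$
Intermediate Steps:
$- 28 P{\left(p,6 \right)} + 255 = \left(-28\right) \left(-1\right) + 255 = 28 + 255 = 283$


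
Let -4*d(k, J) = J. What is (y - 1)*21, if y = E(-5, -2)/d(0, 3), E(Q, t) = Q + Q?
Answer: 259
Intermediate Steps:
d(k, J) = -J/4
E(Q, t) = 2*Q
y = 40/3 (y = (2*(-5))/((-¼*3)) = -10/(-¾) = -10*(-4/3) = 40/3 ≈ 13.333)
(y - 1)*21 = (40/3 - 1)*21 = (37/3)*21 = 259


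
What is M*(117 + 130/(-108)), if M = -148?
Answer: -462722/27 ≈ -17138.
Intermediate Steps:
M*(117 + 130/(-108)) = -148*(117 + 130/(-108)) = -148*(117 + 130*(-1/108)) = -148*(117 - 65/54) = -148*6253/54 = -462722/27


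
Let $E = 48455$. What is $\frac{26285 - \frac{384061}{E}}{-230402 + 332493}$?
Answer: $\frac{1273255614}{4946819405} \approx 0.25739$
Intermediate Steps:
$\frac{26285 - \frac{384061}{E}}{-230402 + 332493} = \frac{26285 - \frac{384061}{48455}}{-230402 + 332493} = \frac{26285 - \frac{384061}{48455}}{102091} = \left(26285 - \frac{384061}{48455}\right) \frac{1}{102091} = \frac{1273255614}{48455} \cdot \frac{1}{102091} = \frac{1273255614}{4946819405}$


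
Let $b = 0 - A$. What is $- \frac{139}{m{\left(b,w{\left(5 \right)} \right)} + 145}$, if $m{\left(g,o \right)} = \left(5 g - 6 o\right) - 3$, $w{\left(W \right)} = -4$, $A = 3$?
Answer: $- \frac{139}{151} \approx -0.92053$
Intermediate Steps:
$b = -3$ ($b = 0 - 3 = -3$)
$m{\left(g,o \right)} = -3 - 6 o + 5 g$ ($m{\left(g,o \right)} = \left(- 6 o + 5 g\right) - 3 = -3 - 6 o + 5 g$)
$- \frac{139}{m{\left(b,w{\left(5 \right)} \right)} + 145} = - \frac{139}{\left(-3 - -24 + 5 \left(-3\right)\right) + 145} = - \frac{139}{\left(-3 + 24 - 15\right) + 145} = - \frac{139}{6 + 145} = - \frac{139}{151}$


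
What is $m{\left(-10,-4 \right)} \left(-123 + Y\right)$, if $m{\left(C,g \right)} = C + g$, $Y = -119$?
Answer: $3388$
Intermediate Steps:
$m{\left(-10,-4 \right)} \left(-123 + Y\right) = \left(-10 - 4\right) \left(-123 - 119\right) = \left(-14\right) \left(-242\right) = 3388$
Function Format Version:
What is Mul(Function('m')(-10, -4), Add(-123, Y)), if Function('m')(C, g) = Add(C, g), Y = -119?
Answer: 3388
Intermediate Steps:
Mul(Function('m')(-10, -4), Add(-123, Y)) = Mul(Add(-10, -4), Add(-123, -119)) = Mul(-14, -242) = 3388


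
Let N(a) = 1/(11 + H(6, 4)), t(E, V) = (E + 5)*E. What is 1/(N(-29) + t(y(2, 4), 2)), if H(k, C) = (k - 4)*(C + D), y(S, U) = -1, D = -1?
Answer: -17/67 ≈ -0.25373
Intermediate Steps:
H(k, C) = (-1 + C)*(-4 + k) (H(k, C) = (k - 4)*(C - 1) = (-4 + k)*(-1 + C) = (-1 + C)*(-4 + k))
t(E, V) = E*(5 + E) (t(E, V) = (5 + E)*E = E*(5 + E))
N(a) = 1/17 (N(a) = 1/(11 + (4 - 1*6 - 4*4 + 4*6)) = 1/(11 + (4 - 6 - 16 + 24)) = 1/(11 + 6) = 1/17)
1/(N(-29) + t(y(2, 4), 2)) = 1/(1/17 - (5 - 1)) = 1/(1/17 - 1*4) = 1/(1/17 - 4) = 1/(-67/17) = -17/67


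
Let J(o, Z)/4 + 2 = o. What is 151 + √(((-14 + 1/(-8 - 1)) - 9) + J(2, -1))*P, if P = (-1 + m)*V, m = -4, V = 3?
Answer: 151 - 20*I*√13 ≈ 151.0 - 72.111*I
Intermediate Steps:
J(o, Z) = -8 + 4*o
P = -15 (P = (-1 - 4)*3 = -5*3 = -15)
151 + √(((-14 + 1/(-8 - 1)) - 9) + J(2, -1))*P = 151 + √(((-14 + 1/(-8 - 1)) - 9) + (-8 + 4*2))*(-15) = 151 + √(((-14 + 1/(-9)) - 9) + (-8 + 8))*(-15) = 151 + √(((-14 - ⅑) - 9) + 0)*(-15) = 151 + √((-127/9 - 9) + 0)*(-15) = 151 + √(-208/9 + 0)*(-15) = 151 + √(-208/9)*(-15) = 151 + (4*I*√13/3)*(-15) = 151 - 20*I*√13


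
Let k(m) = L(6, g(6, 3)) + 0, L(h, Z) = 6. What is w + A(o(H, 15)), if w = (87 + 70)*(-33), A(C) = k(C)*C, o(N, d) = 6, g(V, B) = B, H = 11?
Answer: -5145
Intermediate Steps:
k(m) = 6 (k(m) = 6 + 0 = 6)
A(C) = 6*C
w = -5181 (w = 157*(-33) = -5181)
w + A(o(H, 15)) = -5181 + 6*6 = -5181 + 36 = -5145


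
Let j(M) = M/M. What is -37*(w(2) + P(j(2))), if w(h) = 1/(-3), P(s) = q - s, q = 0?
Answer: 148/3 ≈ 49.333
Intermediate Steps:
j(M) = 1
P(s) = -s (P(s) = 0 - s = -s)
w(h) = -1/3
-37*(w(2) + P(j(2))) = -37*(-1/3 - 1*1) = -37*(-1/3 - 1) = -37*(-4/3) = 148/3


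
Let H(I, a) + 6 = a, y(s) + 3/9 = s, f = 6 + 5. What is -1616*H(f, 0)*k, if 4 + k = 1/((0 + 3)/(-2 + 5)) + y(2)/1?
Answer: -12928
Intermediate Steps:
f = 11
y(s) = -1/3 + s
H(I, a) = -6 + a
k = -4/3 (k = -4 + (1/((0 + 3)/(-2 + 5)) + (-1/3 + 2)/1) = -4 + (1/(3/3) + (5/3)*1) = -4 + (1/(3*(1/3)) + 5/3) = -4 + (1/1 + 5/3) = -4 + (1*1 + 5/3) = -4 + (1 + 5/3) = -4 + 8/3 = -4/3 ≈ -1.3333)
-1616*H(f, 0)*k = -1616*(-6 + 0)*(-4)/3 = -(-9696)*(-4)/3 = -1616*8 = -12928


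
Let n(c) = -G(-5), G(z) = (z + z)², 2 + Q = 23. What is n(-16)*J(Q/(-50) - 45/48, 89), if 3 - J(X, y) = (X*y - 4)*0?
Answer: -300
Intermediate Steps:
Q = 21 (Q = -2 + 23 = 21)
G(z) = 4*z² (G(z) = (2*z)² = 4*z²)
J(X, y) = 3 (J(X, y) = 3 - (X*y - 4)*0 = 3 - (-4 + X*y)*0 = 3 - 1*0 = 3 + 0 = 3)
n(c) = -100 (n(c) = -4*(-5)² = -4*25 = -1*100 = -100)
n(-16)*J(Q/(-50) - 45/48, 89) = -100*3 = -300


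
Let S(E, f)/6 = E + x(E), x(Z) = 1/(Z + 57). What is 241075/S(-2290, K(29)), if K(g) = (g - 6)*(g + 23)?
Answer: -538320475/30681426 ≈ -17.545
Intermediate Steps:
x(Z) = 1/(57 + Z)
K(g) = (-6 + g)*(23 + g)
S(E, f) = 6*E + 6/(57 + E) (S(E, f) = 6*(E + 1/(57 + E)) = 6*E + 6/(57 + E))
241075/S(-2290, K(29)) = 241075/((6*(1 - 2290*(57 - 2290))/(57 - 2290))) = 241075/((6*(1 - 2290*(-2233))/(-2233))) = 241075/((6*(-1/2233)*(1 + 5113570))) = 241075/((6*(-1/2233)*5113571)) = 241075/(-30681426/2233) = 241075*(-2233/30681426) = -538320475/30681426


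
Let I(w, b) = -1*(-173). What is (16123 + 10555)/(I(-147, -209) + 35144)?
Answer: 26678/35317 ≈ 0.75539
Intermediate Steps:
I(w, b) = 173
(16123 + 10555)/(I(-147, -209) + 35144) = (16123 + 10555)/(173 + 35144) = 26678/35317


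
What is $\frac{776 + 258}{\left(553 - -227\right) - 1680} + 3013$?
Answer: $\frac{1355333}{450} \approx 3011.9$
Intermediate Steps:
$\frac{776 + 258}{\left(553 - -227\right) - 1680} + 3013 = \frac{1034}{\left(553 + 227\right) - 1680} + 3013 = \frac{1034}{780 - 1680} + 3013 = \frac{1034}{-900} + 3013 = 1034 \left(- \frac{1}{900}\right) + 3013 = - \frac{517}{450} + 3013 = \frac{1355333}{450}$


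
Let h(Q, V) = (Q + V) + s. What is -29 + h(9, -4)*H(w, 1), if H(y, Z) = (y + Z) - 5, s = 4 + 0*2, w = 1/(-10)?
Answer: -659/10 ≈ -65.900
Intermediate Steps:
w = -⅒ ≈ -0.10000
s = 4 (s = 4 + 0 = 4)
h(Q, V) = 4 + Q + V (h(Q, V) = (Q + V) + 4 = 4 + Q + V)
H(y, Z) = -5 + Z + y (H(y, Z) = (Z + y) - 5 = -5 + Z + y)
-29 + h(9, -4)*H(w, 1) = -29 + (4 + 9 - 4)*(-5 + 1 - ⅒) = -29 + 9*(-41/10) = -29 - 369/10 = -659/10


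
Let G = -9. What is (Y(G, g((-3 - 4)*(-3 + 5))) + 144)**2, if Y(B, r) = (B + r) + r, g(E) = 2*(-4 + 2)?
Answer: 16129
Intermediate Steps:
g(E) = -4 (g(E) = 2*(-2) = -4)
Y(B, r) = B + 2*r
(Y(G, g((-3 - 4)*(-3 + 5))) + 144)**2 = ((-9 + 2*(-4)) + 144)**2 = ((-9 - 8) + 144)**2 = (-17 + 144)**2 = 127**2 = 16129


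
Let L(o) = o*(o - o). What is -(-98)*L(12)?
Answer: 0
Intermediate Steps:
L(o) = 0 (L(o) = o*0 = 0)
-(-98)*L(12) = -(-98)*0 = -7*0 = 0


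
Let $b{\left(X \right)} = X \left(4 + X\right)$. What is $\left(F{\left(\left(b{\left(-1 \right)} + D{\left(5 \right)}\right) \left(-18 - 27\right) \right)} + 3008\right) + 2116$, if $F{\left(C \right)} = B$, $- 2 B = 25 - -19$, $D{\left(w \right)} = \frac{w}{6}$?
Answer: $5102$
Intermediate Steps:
$D{\left(w \right)} = \frac{w}{6}$ ($D{\left(w \right)} = w \frac{1}{6} = \frac{w}{6}$)
$B = -22$ ($B = - \frac{25 - -19}{2} = - \frac{25 + 19}{2} = \left(- \frac{1}{2}\right) 44 = -22$)
$F{\left(C \right)} = -22$
$\left(F{\left(\left(b{\left(-1 \right)} + D{\left(5 \right)}\right) \left(-18 - 27\right) \right)} + 3008\right) + 2116 = \left(-22 + 3008\right) + 2116 = 2986 + 2116 = 5102$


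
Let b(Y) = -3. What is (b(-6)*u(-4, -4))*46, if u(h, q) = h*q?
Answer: -2208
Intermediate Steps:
(b(-6)*u(-4, -4))*46 = -(-12)*(-4)*46 = -3*16*46 = -48*46 = -2208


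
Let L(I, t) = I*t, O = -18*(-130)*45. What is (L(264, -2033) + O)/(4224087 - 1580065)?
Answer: -215706/1322011 ≈ -0.16317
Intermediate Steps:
O = 105300 (O = 2340*45 = 105300)
(L(264, -2033) + O)/(4224087 - 1580065) = (264*(-2033) + 105300)/(4224087 - 1580065) = (-536712 + 105300)/2644022 = -431412*1/2644022 = -215706/1322011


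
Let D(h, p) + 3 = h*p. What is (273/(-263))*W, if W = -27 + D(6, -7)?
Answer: 19656/263 ≈ 74.738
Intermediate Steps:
D(h, p) = -3 + h*p
W = -72 (W = -27 + (-3 + 6*(-7)) = -27 + (-3 - 42) = -27 - 45 = -72)
(273/(-263))*W = (273/(-263))*(-72) = (273*(-1/263))*(-72) = -273/263*(-72) = 19656/263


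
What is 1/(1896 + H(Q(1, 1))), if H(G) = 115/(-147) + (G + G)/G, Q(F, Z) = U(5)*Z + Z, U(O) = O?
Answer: 147/278891 ≈ 0.00052709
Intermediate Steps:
Q(F, Z) = 6*Z (Q(F, Z) = 5*Z + Z = 6*Z)
H(G) = 179/147 (H(G) = 115*(-1/147) + (2*G)/G = -115/147 + 2 = 179/147)
1/(1896 + H(Q(1, 1))) = 1/(1896 + 179/147) = 1/(278891/147) = 147/278891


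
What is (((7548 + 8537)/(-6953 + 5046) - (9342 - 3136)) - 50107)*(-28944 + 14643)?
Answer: 1535998561776/1907 ≈ 8.0545e+8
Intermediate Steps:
(((7548 + 8537)/(-6953 + 5046) - (9342 - 3136)) - 50107)*(-28944 + 14643) = ((16085/(-1907) - 1*6206) - 50107)*(-14301) = ((16085*(-1/1907) - 6206) - 50107)*(-14301) = ((-16085/1907 - 6206) - 50107)*(-14301) = (-11850927/1907 - 50107)*(-14301) = -107404976/1907*(-14301) = 1535998561776/1907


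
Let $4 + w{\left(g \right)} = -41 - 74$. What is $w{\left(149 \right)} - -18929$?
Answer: $18810$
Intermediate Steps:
$w{\left(g \right)} = -119$ ($w{\left(g \right)} = -4 - 115 = -119$)
$w{\left(149 \right)} - -18929 = -119 - -18929 = -119 + 18929 = 18810$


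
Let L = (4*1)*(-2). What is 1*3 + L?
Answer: -5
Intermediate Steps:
L = -8 (L = 4*(-2) = -8)
1*3 + L = 1*3 - 8 = 3 - 8 = -5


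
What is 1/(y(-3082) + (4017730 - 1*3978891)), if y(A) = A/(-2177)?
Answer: 2177/84555585 ≈ 2.5746e-5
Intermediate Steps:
y(A) = -A/2177 (y(A) = A*(-1/2177) = -A/2177)
1/(y(-3082) + (4017730 - 1*3978891)) = 1/(-1/2177*(-3082) + (4017730 - 1*3978891)) = 1/(3082/2177 + (4017730 - 3978891)) = 1/(3082/2177 + 38839) = 1/(84555585/2177) = 2177/84555585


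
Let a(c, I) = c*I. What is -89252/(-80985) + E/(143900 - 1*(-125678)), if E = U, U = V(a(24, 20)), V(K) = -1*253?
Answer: 24039886451/21831774330 ≈ 1.1011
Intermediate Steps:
a(c, I) = I*c
V(K) = -253
U = -253
E = -253
-89252/(-80985) + E/(143900 - 1*(-125678)) = -89252/(-80985) - 253/(143900 - 1*(-125678)) = -89252*(-1/80985) - 253/(143900 + 125678) = 89252/80985 - 253/269578 = 24039886451/21831774330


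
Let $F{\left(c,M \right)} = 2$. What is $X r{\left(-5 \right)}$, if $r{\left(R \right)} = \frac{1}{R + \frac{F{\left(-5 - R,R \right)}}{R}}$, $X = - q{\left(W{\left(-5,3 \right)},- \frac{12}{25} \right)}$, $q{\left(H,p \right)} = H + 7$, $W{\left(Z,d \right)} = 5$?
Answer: $\frac{20}{9} \approx 2.2222$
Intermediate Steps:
$q{\left(H,p \right)} = 7 + H$
$X = -12$ ($X = - (7 + 5) = \left(-1\right) 12 = -12$)
$r{\left(R \right)} = \frac{1}{R + \frac{2}{R}}$
$X r{\left(-5 \right)} = - 12 \left(- \frac{5}{2 + \left(-5\right)^{2}}\right) = - 12 \left(- \frac{5}{2 + 25}\right) = - 12 \left(- \frac{5}{27}\right) = - 12 \left(\left(-5\right) \frac{1}{27}\right) = \left(-12\right) \left(- \frac{5}{27}\right) = \frac{20}{9}$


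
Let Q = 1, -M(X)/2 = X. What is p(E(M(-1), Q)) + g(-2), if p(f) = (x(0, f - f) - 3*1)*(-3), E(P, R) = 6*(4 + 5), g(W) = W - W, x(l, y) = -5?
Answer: 24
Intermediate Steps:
M(X) = -2*X
g(W) = 0
E(P, R) = 54 (E(P, R) = 6*9 = 54)
p(f) = 24 (p(f) = (-5 - 3*1)*(-3) = (-5 - 3)*(-3) = -8*(-3) = 24)
p(E(M(-1), Q)) + g(-2) = 24 + 0 = 24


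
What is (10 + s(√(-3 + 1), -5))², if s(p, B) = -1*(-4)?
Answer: 196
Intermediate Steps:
s(p, B) = 4
(10 + s(√(-3 + 1), -5))² = (10 + 4)² = 14² = 196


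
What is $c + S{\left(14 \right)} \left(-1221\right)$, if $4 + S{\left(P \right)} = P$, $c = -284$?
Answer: $-12494$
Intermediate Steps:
$S{\left(P \right)} = -4 + P$
$c + S{\left(14 \right)} \left(-1221\right) = -284 + \left(-4 + 14\right) \left(-1221\right) = -284 + 10 \left(-1221\right) = -284 - 12210 = -12494$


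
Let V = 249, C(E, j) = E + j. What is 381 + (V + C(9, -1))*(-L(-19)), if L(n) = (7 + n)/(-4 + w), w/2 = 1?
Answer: -1161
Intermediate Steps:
w = 2 (w = 2*1 = 2)
L(n) = -7/2 - n/2 (L(n) = (7 + n)/(-4 + 2) = (7 + n)/(-2) = (7 + n)*(-½) = -7/2 - n/2)
381 + (V + C(9, -1))*(-L(-19)) = 381 + (249 + (9 - 1))*(-(-7/2 - ½*(-19))) = 381 + (249 + 8)*(-(-7/2 + 19/2)) = 381 + 257*(-1*6) = 381 + 257*(-6) = 381 - 1542 = -1161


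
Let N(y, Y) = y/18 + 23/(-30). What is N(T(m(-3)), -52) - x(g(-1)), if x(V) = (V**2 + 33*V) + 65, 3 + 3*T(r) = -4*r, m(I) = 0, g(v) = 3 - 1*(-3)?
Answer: -13492/45 ≈ -299.82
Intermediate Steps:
g(v) = 6 (g(v) = 3 + 3 = 6)
T(r) = -1 - 4*r/3 (T(r) = -1 + (-4*r)/3 = -1 - 4*r/3)
N(y, Y) = -23/30 + y/18 (N(y, Y) = y*(1/18) + 23*(-1/30) = y/18 - 23/30 = -23/30 + y/18)
x(V) = 65 + V**2 + 33*V
N(T(m(-3)), -52) - x(g(-1)) = (-23/30 + (-1 - 4/3*0)/18) - (65 + 6**2 + 33*6) = (-23/30 + (-1 + 0)/18) - (65 + 36 + 198) = (-23/30 + (1/18)*(-1)) - 1*299 = (-23/30 - 1/18) - 299 = -37/45 - 299 = -13492/45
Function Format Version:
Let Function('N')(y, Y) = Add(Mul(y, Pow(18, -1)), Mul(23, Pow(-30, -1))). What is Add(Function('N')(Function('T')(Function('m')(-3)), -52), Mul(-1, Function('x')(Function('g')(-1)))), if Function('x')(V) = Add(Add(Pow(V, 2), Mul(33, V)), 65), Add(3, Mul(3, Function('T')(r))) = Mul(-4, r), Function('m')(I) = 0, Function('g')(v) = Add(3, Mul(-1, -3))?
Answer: Rational(-13492, 45) ≈ -299.82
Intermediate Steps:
Function('g')(v) = 6 (Function('g')(v) = Add(3, 3) = 6)
Function('T')(r) = Add(-1, Mul(Rational(-4, 3), r)) (Function('T')(r) = Add(-1, Mul(Rational(1, 3), Mul(-4, r))) = Add(-1, Mul(Rational(-4, 3), r)))
Function('N')(y, Y) = Add(Rational(-23, 30), Mul(Rational(1, 18), y)) (Function('N')(y, Y) = Add(Mul(y, Rational(1, 18)), Mul(23, Rational(-1, 30))) = Add(Mul(Rational(1, 18), y), Rational(-23, 30)) = Add(Rational(-23, 30), Mul(Rational(1, 18), y)))
Function('x')(V) = Add(65, Pow(V, 2), Mul(33, V))
Add(Function('N')(Function('T')(Function('m')(-3)), -52), Mul(-1, Function('x')(Function('g')(-1)))) = Add(Add(Rational(-23, 30), Mul(Rational(1, 18), Add(-1, Mul(Rational(-4, 3), 0)))), Mul(-1, Add(65, Pow(6, 2), Mul(33, 6)))) = Add(Add(Rational(-23, 30), Mul(Rational(1, 18), Add(-1, 0))), Mul(-1, Add(65, 36, 198))) = Add(Add(Rational(-23, 30), Mul(Rational(1, 18), -1)), Mul(-1, 299)) = Add(Add(Rational(-23, 30), Rational(-1, 18)), -299) = Add(Rational(-37, 45), -299) = Rational(-13492, 45)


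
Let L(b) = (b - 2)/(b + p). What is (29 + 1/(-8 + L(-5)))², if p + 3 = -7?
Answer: 10640644/12769 ≈ 833.32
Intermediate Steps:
p = -10 (p = -3 - 7 = -10)
L(b) = (-2 + b)/(-10 + b) (L(b) = (b - 2)/(b - 10) = (-2 + b)/(-10 + b))
(29 + 1/(-8 + L(-5)))² = (29 + 1/(-8 + (-2 - 5)/(-10 - 5)))² = (29 + 1/(-8 - 7/(-15)))² = (29 + 1/(-8 - 1/15*(-7)))² = (29 + 1/(-8 + 7/15))² = (29 + 1/(-113/15))² = (29 - 15/113)² = (3262/113)² = 10640644/12769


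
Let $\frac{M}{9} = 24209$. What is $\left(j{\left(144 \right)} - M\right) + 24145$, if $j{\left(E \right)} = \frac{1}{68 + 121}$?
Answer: $- \frac{36616103}{189} \approx -1.9374 \cdot 10^{5}$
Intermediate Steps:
$M = 217881$ ($M = 9 \cdot 24209 = 217881$)
$j{\left(E \right)} = \frac{1}{189}$
$\left(j{\left(144 \right)} - M\right) + 24145 = \left(\frac{1}{189} - 217881\right) + 24145 = - \frac{41179508}{189} + 24145 = - \frac{36616103}{189}$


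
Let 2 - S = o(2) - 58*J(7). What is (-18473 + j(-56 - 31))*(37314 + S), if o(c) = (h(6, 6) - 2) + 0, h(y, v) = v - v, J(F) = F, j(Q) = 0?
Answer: -696875452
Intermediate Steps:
h(y, v) = 0
o(c) = -2 (o(c) = (0 - 2) + 0 = -2 + 0 = -2)
S = 410 (S = 2 - (-2 - 58*7) = 2 - (-2 - 406) = 2 - 1*(-408) = 2 + 408 = 410)
(-18473 + j(-56 - 31))*(37314 + S) = (-18473 + 0)*(37314 + 410) = -18473*37724 = -696875452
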